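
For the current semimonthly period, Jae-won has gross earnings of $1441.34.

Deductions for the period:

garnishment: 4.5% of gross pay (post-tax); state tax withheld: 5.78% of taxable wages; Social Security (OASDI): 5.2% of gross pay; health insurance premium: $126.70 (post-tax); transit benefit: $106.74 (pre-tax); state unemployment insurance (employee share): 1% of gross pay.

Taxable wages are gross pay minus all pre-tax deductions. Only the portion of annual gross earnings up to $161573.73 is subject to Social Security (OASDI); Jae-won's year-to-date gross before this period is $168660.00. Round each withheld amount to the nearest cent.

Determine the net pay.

Transit benefit: $106.74
Taxable wages = $1441.34 − $106.74 = $1334.60
State tax withheld: $1334.60 × 0.0578 = $77.14
Social Security (OASDI): annual cap $161573.73 already reached (YTD $168660.00), so $0.00
State unemployment insurance (employee share): $1441.34 × 0.01 = $14.41
Garnishment: $1441.34 × 0.045 = $64.86
Health insurance premium: $126.70
Total deductions = $106.74 + $77.14 + $0.00 + $14.41 + $64.86 + $126.70 = $389.85
Net pay = $1441.34 − $389.85 = $1051.49

$1051.49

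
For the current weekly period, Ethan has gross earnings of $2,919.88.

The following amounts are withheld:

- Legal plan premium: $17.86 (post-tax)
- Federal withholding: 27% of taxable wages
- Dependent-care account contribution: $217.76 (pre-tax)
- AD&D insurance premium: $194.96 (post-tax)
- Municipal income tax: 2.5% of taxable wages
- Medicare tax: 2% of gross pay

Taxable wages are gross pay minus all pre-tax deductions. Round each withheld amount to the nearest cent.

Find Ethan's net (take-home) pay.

$1,633.78

Dependent-care account contribution: $217.76
Taxable wages = $2,919.88 − $217.76 = $2,702.12
Federal withholding: $2,702.12 × 0.27 = $729.57
Municipal income tax: $2,702.12 × 0.025 = $67.55
Medicare tax: $2,919.88 × 0.02 = $58.40
Legal plan premium: $17.86
AD&D insurance premium: $194.96
Total deductions = $217.76 + $729.57 + $67.55 + $58.40 + $17.86 + $194.96 = $1,286.10
Net pay = $2,919.88 − $1,286.10 = $1,633.78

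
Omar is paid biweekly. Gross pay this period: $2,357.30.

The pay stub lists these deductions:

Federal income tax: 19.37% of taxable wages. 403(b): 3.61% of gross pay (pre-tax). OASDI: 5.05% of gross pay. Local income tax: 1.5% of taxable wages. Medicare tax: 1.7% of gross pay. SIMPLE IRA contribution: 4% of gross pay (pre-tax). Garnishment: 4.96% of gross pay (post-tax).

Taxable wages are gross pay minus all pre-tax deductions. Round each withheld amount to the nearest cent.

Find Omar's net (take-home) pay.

$1,447.35

SIMPLE IRA contribution: $2,357.30 × 0.04 = $94.29
403(b): $2,357.30 × 0.0361 = $85.10
Pre-tax total = $94.29 + $85.10 = $179.39
Taxable wages = $2,357.30 − $179.39 = $2,177.91
Local income tax: $2,177.91 × 0.015 = $32.67
Federal income tax: $2,177.91 × 0.1937 = $421.86
Medicare tax: $2,357.30 × 0.017 = $40.07
OASDI: $2,357.30 × 0.0505 = $119.04
Garnishment: $2,357.30 × 0.0496 = $116.92
Total deductions = $94.29 + $85.10 + $32.67 + $421.86 + $40.07 + $119.04 + $116.92 = $909.95
Net pay = $2,357.30 − $909.95 = $1,447.35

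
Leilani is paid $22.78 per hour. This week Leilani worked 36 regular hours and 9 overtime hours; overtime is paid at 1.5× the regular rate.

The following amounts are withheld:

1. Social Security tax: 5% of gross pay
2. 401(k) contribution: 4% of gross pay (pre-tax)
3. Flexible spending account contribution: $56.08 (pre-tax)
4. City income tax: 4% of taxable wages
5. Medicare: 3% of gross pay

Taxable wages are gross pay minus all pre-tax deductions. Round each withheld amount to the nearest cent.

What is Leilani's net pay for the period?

$895.16

Regular pay: 36 × $22.78 = $820.08
Overtime pay: 9 × $22.78 × 1.5 = $307.53
Gross pay = $820.08 + $307.53 = $1,127.61
401(k) contribution: $1,127.61 × 0.04 = $45.10
Flexible spending account contribution: $56.08
Pre-tax total = $45.10 + $56.08 = $101.18
Taxable wages = $1,127.61 − $101.18 = $1,026.43
City income tax: $1,026.43 × 0.04 = $41.06
Social Security tax: $1,127.61 × 0.05 = $56.38
Medicare: $1,127.61 × 0.03 = $33.83
Total deductions = $45.10 + $56.08 + $41.06 + $56.38 + $33.83 = $232.45
Net pay = $1,127.61 − $232.45 = $895.16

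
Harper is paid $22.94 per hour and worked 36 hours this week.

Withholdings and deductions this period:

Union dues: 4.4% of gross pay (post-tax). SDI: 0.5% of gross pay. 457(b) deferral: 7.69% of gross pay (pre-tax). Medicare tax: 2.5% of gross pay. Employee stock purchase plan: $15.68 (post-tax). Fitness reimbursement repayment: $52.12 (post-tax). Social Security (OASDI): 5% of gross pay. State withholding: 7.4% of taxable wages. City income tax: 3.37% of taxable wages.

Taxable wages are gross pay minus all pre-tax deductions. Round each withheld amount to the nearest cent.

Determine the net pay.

$510.02

Gross pay: 36 × $22.94 = $825.84
457(b) deferral: $825.84 × 0.0769 = $63.51
Taxable wages = $825.84 − $63.51 = $762.33
City income tax: $762.33 × 0.0337 = $25.69
State withholding: $762.33 × 0.074 = $56.41
SDI: $825.84 × 0.005 = $4.13
Medicare tax: $825.84 × 0.025 = $20.65
Social Security (OASDI): $825.84 × 0.05 = $41.29
Union dues: $825.84 × 0.044 = $36.34
Employee stock purchase plan: $15.68
Fitness reimbursement repayment: $52.12
Total deductions = $63.51 + $25.69 + $56.41 + $4.13 + $20.65 + $41.29 + $36.34 + $15.68 + $52.12 = $315.82
Net pay = $825.84 − $315.82 = $510.02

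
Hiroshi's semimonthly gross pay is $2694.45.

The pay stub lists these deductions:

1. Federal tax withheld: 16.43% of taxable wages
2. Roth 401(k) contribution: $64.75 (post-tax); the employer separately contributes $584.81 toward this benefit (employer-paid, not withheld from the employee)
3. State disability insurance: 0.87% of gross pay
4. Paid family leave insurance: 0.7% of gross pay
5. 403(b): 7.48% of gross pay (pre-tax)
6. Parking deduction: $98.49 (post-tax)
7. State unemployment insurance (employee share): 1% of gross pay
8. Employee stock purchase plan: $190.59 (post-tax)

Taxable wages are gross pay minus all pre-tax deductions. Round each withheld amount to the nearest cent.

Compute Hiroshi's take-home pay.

$1660.25

403(b): $2694.45 × 0.0748 = $201.54
Taxable wages = $2694.45 − $201.54 = $2492.91
Federal tax withheld: $2492.91 × 0.1643 = $409.59
State unemployment insurance (employee share): $2694.45 × 0.01 = $26.94
Paid family leave insurance: $2694.45 × 0.007 = $18.86
State disability insurance: $2694.45 × 0.0087 = $23.44
Roth 401(k) contribution: $64.75
Employee stock purchase plan: $190.59
Parking deduction: $98.49
(Employer's $584.81 toward Roth 401(k) contribution is not withheld from the employee.)
Total deductions = $201.54 + $409.59 + $26.94 + $18.86 + $23.44 + $64.75 + $190.59 + $98.49 = $1034.20
Net pay = $2694.45 − $1034.20 = $1660.25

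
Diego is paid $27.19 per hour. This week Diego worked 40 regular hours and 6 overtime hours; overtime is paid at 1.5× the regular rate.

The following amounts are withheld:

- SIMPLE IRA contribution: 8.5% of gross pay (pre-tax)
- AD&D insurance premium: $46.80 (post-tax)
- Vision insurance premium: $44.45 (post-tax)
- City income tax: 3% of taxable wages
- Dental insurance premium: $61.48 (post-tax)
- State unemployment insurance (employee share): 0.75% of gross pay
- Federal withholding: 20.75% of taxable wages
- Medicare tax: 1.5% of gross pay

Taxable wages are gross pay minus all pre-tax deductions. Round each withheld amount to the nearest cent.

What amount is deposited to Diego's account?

Regular pay: 40 × $27.19 = $1,087.60
Overtime pay: 6 × $27.19 × 1.5 = $244.71
Gross pay = $1,087.60 + $244.71 = $1,332.31
SIMPLE IRA contribution: $1,332.31 × 0.085 = $113.25
Taxable wages = $1,332.31 − $113.25 = $1,219.06
Federal withholding: $1,219.06 × 0.2075 = $252.95
City income tax: $1,219.06 × 0.03 = $36.57
Medicare tax: $1,332.31 × 0.015 = $19.98
State unemployment insurance (employee share): $1,332.31 × 0.0075 = $9.99
AD&D insurance premium: $46.80
Dental insurance premium: $61.48
Vision insurance premium: $44.45
Total deductions = $113.25 + $252.95 + $36.57 + $19.98 + $9.99 + $46.80 + $61.48 + $44.45 = $585.47
Net pay = $1,332.31 − $585.47 = $746.84

$746.84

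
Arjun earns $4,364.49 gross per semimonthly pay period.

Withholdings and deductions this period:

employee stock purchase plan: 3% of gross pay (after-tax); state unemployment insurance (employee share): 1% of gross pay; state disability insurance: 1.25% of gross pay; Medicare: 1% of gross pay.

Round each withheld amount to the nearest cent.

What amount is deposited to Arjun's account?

$4,091.72

State disability insurance: $4,364.49 × 0.0125 = $54.56
State unemployment insurance (employee share): $4,364.49 × 0.01 = $43.64
Medicare: $4,364.49 × 0.01 = $43.64
Employee stock purchase plan: $4,364.49 × 0.03 = $130.93
Total deductions = $54.56 + $43.64 + $43.64 + $130.93 = $272.77
Net pay = $4,364.49 − $272.77 = $4,091.72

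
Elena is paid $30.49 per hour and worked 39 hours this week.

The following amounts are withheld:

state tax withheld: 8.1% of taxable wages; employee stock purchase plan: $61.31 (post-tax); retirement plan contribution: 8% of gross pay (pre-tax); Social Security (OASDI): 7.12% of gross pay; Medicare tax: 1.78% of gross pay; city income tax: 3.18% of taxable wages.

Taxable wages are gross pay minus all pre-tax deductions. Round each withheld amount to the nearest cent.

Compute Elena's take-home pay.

$803.44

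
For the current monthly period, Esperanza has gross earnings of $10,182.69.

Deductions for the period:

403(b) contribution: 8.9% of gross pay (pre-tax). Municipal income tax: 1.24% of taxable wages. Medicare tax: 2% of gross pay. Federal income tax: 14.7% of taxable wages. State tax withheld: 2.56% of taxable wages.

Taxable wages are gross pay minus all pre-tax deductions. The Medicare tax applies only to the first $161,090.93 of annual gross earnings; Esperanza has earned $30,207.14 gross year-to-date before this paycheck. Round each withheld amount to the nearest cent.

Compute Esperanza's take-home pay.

403(b) contribution: $10,182.69 × 0.089 = $906.26
Taxable wages = $10,182.69 − $906.26 = $9,276.43
Federal income tax: $9,276.43 × 0.147 = $1,363.64
Municipal income tax: $9,276.43 × 0.0124 = $115.03
State tax withheld: $9,276.43 × 0.0256 = $237.48
Medicare tax: cap not yet reached, full $10,182.69 is subject → $10,182.69 × 0.02 = $203.65
Total deductions = $906.26 + $1,363.64 + $115.03 + $237.48 + $203.65 = $2,826.06
Net pay = $10,182.69 − $2,826.06 = $7,356.63

$7,356.63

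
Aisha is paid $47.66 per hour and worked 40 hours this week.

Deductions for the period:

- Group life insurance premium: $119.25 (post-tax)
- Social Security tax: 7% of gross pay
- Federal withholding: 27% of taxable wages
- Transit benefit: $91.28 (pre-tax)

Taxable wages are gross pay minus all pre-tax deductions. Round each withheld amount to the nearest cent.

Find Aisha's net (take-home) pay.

Gross pay: 40 × $47.66 = $1906.40
Transit benefit: $91.28
Taxable wages = $1906.40 − $91.28 = $1815.12
Federal withholding: $1815.12 × 0.27 = $490.08
Social Security tax: $1906.40 × 0.07 = $133.45
Group life insurance premium: $119.25
Total deductions = $91.28 + $490.08 + $133.45 + $119.25 = $834.06
Net pay = $1906.40 − $834.06 = $1072.34

$1072.34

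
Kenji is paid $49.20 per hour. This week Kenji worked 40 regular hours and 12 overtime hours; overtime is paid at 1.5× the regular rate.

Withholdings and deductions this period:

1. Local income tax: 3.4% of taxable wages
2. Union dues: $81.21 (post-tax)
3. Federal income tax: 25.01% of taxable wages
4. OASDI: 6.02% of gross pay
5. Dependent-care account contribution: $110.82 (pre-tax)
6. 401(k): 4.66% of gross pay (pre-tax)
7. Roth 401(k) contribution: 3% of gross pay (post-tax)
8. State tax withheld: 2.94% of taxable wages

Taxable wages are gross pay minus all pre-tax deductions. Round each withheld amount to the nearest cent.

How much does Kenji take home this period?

$1,453.02

Regular pay: 40 × $49.20 = $1,968.00
Overtime pay: 12 × $49.20 × 1.5 = $885.60
Gross pay = $1,968.00 + $885.60 = $2,853.60
401(k): $2,853.60 × 0.0466 = $132.98
Dependent-care account contribution: $110.82
Pre-tax total = $132.98 + $110.82 = $243.80
Taxable wages = $2,853.60 − $243.80 = $2,609.80
Federal income tax: $2,609.80 × 0.2501 = $652.71
Local income tax: $2,609.80 × 0.034 = $88.73
State tax withheld: $2,609.80 × 0.0294 = $76.73
OASDI: $2,853.60 × 0.0602 = $171.79
Roth 401(k) contribution: $2,853.60 × 0.03 = $85.61
Union dues: $81.21
Total deductions = $132.98 + $110.82 + $652.71 + $88.73 + $76.73 + $171.79 + $85.61 + $81.21 = $1,400.58
Net pay = $2,853.60 − $1,400.58 = $1,453.02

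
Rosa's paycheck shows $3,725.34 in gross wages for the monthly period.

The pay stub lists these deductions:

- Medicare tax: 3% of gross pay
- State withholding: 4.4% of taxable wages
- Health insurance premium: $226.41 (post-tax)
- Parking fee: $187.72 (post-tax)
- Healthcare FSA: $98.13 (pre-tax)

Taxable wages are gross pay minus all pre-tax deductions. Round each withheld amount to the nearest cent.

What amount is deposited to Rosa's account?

Healthcare FSA: $98.13
Taxable wages = $3,725.34 − $98.13 = $3,627.21
State withholding: $3,627.21 × 0.044 = $159.60
Medicare tax: $3,725.34 × 0.03 = $111.76
Parking fee: $187.72
Health insurance premium: $226.41
Total deductions = $98.13 + $159.60 + $111.76 + $187.72 + $226.41 = $783.62
Net pay = $3,725.34 − $783.62 = $2,941.72

$2,941.72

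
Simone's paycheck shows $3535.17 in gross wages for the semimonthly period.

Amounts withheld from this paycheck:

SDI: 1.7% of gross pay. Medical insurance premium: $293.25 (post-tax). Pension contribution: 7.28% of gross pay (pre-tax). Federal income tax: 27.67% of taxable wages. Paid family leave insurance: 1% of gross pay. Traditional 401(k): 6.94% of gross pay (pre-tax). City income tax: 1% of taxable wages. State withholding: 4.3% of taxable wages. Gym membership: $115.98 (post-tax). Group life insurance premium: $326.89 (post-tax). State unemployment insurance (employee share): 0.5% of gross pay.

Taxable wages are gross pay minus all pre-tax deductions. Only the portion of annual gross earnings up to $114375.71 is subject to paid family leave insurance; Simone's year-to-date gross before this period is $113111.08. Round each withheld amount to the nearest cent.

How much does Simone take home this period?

Traditional 401(k): $3535.17 × 0.0694 = $245.34
Pension contribution: $3535.17 × 0.0728 = $257.36
Pre-tax total = $245.34 + $257.36 = $502.70
Taxable wages = $3535.17 − $502.70 = $3032.47
Federal income tax: $3032.47 × 0.2767 = $839.08
City income tax: $3032.47 × 0.01 = $30.32
State withholding: $3032.47 × 0.043 = $130.40
Paid family leave insurance: only $114375.71 − $113111.08 = $1264.63 of this check is subject → $1264.63 × 0.01 = $12.65
State unemployment insurance (employee share): $3535.17 × 0.005 = $17.68
SDI: $3535.17 × 0.017 = $60.10
Gym membership: $115.98
Group life insurance premium: $326.89
Medical insurance premium: $293.25
Total deductions = $245.34 + $257.36 + $839.08 + $30.32 + $130.40 + $12.65 + $17.68 + $60.10 + $115.98 + $326.89 + $293.25 = $2329.05
Net pay = $3535.17 − $2329.05 = $1206.12

$1206.12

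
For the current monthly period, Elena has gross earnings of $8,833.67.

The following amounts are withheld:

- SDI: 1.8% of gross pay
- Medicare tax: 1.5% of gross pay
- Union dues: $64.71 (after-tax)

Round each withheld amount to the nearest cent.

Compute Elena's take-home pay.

$8,477.44

Medicare tax: $8,833.67 × 0.015 = $132.51
SDI: $8,833.67 × 0.018 = $159.01
Union dues: $64.71
Total deductions = $132.51 + $159.01 + $64.71 = $356.23
Net pay = $8,833.67 − $356.23 = $8,477.44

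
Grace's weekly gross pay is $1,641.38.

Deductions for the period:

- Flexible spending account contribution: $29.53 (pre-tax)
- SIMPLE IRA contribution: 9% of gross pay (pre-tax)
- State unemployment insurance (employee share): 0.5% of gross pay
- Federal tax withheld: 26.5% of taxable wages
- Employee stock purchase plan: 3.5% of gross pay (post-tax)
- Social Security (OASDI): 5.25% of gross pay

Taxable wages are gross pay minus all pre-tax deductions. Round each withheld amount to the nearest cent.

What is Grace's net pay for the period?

$924.31

SIMPLE IRA contribution: $1,641.38 × 0.09 = $147.72
Flexible spending account contribution: $29.53
Pre-tax total = $147.72 + $29.53 = $177.25
Taxable wages = $1,641.38 − $177.25 = $1,464.13
Federal tax withheld: $1,464.13 × 0.265 = $387.99
Social Security (OASDI): $1,641.38 × 0.0525 = $86.17
State unemployment insurance (employee share): $1,641.38 × 0.005 = $8.21
Employee stock purchase plan: $1,641.38 × 0.035 = $57.45
Total deductions = $147.72 + $29.53 + $387.99 + $86.17 + $8.21 + $57.45 = $717.07
Net pay = $1,641.38 − $717.07 = $924.31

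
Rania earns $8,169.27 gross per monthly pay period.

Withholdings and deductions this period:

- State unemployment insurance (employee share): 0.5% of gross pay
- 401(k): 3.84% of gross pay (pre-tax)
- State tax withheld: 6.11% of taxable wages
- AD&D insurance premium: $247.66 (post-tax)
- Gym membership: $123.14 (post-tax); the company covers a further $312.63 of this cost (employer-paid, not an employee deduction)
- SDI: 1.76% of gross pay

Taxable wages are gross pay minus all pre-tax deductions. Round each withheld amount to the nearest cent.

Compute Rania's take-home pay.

401(k): $8,169.27 × 0.0384 = $313.70
Taxable wages = $8,169.27 − $313.70 = $7,855.57
State tax withheld: $7,855.57 × 0.0611 = $479.98
State unemployment insurance (employee share): $8,169.27 × 0.005 = $40.85
SDI: $8,169.27 × 0.0176 = $143.78
Gym membership: $123.14
AD&D insurance premium: $247.66
(Employer's $312.63 toward gym membership is not withheld from the employee.)
Total deductions = $313.70 + $479.98 + $40.85 + $143.78 + $123.14 + $247.66 = $1,349.11
Net pay = $8,169.27 − $1,349.11 = $6,820.16

$6,820.16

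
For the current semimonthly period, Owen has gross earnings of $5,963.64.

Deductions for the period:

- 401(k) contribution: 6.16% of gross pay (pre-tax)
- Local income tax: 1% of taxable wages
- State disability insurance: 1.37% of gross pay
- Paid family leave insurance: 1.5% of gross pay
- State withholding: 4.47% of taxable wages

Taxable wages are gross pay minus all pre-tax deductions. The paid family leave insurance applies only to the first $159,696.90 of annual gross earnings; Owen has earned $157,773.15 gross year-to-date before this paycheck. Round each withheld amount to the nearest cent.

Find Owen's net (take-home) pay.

$5,179.61

401(k) contribution: $5,963.64 × 0.0616 = $367.36
Taxable wages = $5,963.64 − $367.36 = $5,596.28
State withholding: $5,596.28 × 0.0447 = $250.15
Local income tax: $5,596.28 × 0.01 = $55.96
Paid family leave insurance: only $159,696.90 − $157,773.15 = $1,923.75 of this check is subject → $1,923.75 × 0.015 = $28.86
State disability insurance: $5,963.64 × 0.0137 = $81.70
Total deductions = $367.36 + $250.15 + $55.96 + $28.86 + $81.70 = $784.03
Net pay = $5,963.64 − $784.03 = $5,179.61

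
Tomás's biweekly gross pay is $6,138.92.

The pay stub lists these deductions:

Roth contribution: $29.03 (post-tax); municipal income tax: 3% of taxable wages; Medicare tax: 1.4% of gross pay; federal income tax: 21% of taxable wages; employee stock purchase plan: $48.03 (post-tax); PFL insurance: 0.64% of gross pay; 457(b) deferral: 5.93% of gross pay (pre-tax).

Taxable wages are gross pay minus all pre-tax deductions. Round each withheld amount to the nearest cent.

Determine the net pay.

$4,186.62

457(b) deferral: $6,138.92 × 0.0593 = $364.04
Taxable wages = $6,138.92 − $364.04 = $5,774.88
Municipal income tax: $5,774.88 × 0.03 = $173.25
Federal income tax: $5,774.88 × 0.21 = $1,212.72
PFL insurance: $6,138.92 × 0.0064 = $39.29
Medicare tax: $6,138.92 × 0.014 = $85.94
Roth contribution: $29.03
Employee stock purchase plan: $48.03
Total deductions = $364.04 + $173.25 + $1,212.72 + $39.29 + $85.94 + $29.03 + $48.03 = $1,952.30
Net pay = $6,138.92 − $1,952.30 = $4,186.62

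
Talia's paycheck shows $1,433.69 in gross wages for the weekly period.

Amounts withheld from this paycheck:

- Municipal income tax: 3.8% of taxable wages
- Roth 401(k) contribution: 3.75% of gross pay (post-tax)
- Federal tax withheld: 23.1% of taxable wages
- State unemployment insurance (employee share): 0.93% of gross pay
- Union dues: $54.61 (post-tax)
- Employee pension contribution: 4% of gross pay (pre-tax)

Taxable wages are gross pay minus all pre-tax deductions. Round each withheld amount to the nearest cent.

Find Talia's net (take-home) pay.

Employee pension contribution: $1,433.69 × 0.04 = $57.35
Taxable wages = $1,433.69 − $57.35 = $1,376.34
Municipal income tax: $1,376.34 × 0.038 = $52.30
Federal tax withheld: $1,376.34 × 0.231 = $317.93
State unemployment insurance (employee share): $1,433.69 × 0.0093 = $13.33
Roth 401(k) contribution: $1,433.69 × 0.0375 = $53.76
Union dues: $54.61
Total deductions = $57.35 + $52.30 + $317.93 + $13.33 + $53.76 + $54.61 = $549.28
Net pay = $1,433.69 − $549.28 = $884.41

$884.41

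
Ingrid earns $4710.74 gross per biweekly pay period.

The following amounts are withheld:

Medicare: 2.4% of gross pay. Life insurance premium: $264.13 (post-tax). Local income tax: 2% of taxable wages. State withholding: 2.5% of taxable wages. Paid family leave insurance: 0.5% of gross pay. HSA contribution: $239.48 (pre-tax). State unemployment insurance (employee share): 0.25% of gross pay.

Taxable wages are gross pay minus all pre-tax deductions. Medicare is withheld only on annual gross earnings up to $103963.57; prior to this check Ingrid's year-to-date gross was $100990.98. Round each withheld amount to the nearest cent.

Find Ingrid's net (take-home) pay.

HSA contribution: $239.48
Taxable wages = $4710.74 − $239.48 = $4471.26
State withholding: $4471.26 × 0.025 = $111.78
Local income tax: $4471.26 × 0.02 = $89.43
Paid family leave insurance: $4710.74 × 0.005 = $23.55
State unemployment insurance (employee share): $4710.74 × 0.0025 = $11.78
Medicare: only $103963.57 − $100990.98 = $2972.59 of this check is subject → $2972.59 × 0.024 = $71.34
Life insurance premium: $264.13
Total deductions = $239.48 + $111.78 + $89.43 + $23.55 + $11.78 + $71.34 + $264.13 = $811.49
Net pay = $4710.74 − $811.49 = $3899.25

$3899.25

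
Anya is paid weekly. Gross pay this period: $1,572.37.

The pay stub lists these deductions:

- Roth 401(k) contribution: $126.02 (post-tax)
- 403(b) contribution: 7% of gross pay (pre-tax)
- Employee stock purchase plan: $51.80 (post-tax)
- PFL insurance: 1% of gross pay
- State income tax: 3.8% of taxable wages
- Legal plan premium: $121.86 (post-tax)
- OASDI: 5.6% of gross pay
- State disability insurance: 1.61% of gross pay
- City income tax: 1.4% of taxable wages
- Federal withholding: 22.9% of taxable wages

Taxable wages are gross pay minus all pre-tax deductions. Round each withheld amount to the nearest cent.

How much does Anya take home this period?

$622.62

403(b) contribution: $1,572.37 × 0.07 = $110.07
Taxable wages = $1,572.37 − $110.07 = $1,462.30
City income tax: $1,462.30 × 0.014 = $20.47
Federal withholding: $1,462.30 × 0.229 = $334.87
State income tax: $1,462.30 × 0.038 = $55.57
PFL insurance: $1,572.37 × 0.01 = $15.72
OASDI: $1,572.37 × 0.056 = $88.05
State disability insurance: $1,572.37 × 0.0161 = $25.32
Employee stock purchase plan: $51.80
Legal plan premium: $121.86
Roth 401(k) contribution: $126.02
Total deductions = $110.07 + $20.47 + $334.87 + $55.57 + $15.72 + $88.05 + $25.32 + $51.80 + $121.86 + $126.02 = $949.75
Net pay = $1,572.37 − $949.75 = $622.62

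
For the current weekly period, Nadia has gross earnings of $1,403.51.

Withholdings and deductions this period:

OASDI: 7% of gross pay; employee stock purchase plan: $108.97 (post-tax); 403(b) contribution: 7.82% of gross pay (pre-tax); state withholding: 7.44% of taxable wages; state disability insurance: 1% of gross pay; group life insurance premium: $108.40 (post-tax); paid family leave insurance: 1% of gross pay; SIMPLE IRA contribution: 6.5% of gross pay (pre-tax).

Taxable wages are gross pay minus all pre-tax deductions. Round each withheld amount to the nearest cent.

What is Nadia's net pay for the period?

SIMPLE IRA contribution: $1,403.51 × 0.065 = $91.23
403(b) contribution: $1,403.51 × 0.0782 = $109.75
Pre-tax total = $91.23 + $109.75 = $200.98
Taxable wages = $1,403.51 − $200.98 = $1,202.53
State withholding: $1,202.53 × 0.0744 = $89.47
State disability insurance: $1,403.51 × 0.01 = $14.04
Paid family leave insurance: $1,403.51 × 0.01 = $14.04
OASDI: $1,403.51 × 0.07 = $98.25
Group life insurance premium: $108.40
Employee stock purchase plan: $108.97
Total deductions = $91.23 + $109.75 + $89.47 + $14.04 + $14.04 + $98.25 + $108.40 + $108.97 = $634.15
Net pay = $1,403.51 − $634.15 = $769.36

$769.36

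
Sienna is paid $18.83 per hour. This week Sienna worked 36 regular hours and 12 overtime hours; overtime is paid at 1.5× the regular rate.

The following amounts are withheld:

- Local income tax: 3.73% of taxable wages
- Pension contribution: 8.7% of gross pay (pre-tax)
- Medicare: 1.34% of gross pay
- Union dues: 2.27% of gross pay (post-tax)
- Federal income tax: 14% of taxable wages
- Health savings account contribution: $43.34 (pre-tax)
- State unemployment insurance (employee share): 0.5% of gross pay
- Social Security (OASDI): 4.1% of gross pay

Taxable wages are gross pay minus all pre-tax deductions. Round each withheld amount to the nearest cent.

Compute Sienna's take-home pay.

$644.63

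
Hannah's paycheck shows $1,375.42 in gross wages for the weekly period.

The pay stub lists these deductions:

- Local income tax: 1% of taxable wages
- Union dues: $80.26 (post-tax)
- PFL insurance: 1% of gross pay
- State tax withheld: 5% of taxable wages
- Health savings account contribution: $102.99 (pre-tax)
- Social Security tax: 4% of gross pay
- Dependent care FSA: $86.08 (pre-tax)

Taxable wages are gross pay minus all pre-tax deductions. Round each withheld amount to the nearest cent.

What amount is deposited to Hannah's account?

Health savings account contribution: $102.99
Dependent care FSA: $86.08
Pre-tax total = $102.99 + $86.08 = $189.07
Taxable wages = $1,375.42 − $189.07 = $1,186.35
State tax withheld: $1,186.35 × 0.05 = $59.32
Local income tax: $1,186.35 × 0.01 = $11.86
Social Security tax: $1,375.42 × 0.04 = $55.02
PFL insurance: $1,375.42 × 0.01 = $13.75
Union dues: $80.26
Total deductions = $102.99 + $86.08 + $59.32 + $11.86 + $55.02 + $13.75 + $80.26 = $409.28
Net pay = $1,375.42 − $409.28 = $966.14

$966.14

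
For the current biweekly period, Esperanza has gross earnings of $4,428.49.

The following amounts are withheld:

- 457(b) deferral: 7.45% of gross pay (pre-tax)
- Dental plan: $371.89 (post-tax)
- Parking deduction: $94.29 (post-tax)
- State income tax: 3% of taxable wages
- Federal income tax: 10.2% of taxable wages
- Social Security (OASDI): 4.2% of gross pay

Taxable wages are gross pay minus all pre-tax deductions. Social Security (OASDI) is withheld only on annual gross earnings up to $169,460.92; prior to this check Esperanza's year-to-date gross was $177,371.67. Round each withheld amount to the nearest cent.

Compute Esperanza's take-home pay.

457(b) deferral: $4,428.49 × 0.0745 = $329.92
Taxable wages = $4,428.49 − $329.92 = $4,098.57
State income tax: $4,098.57 × 0.03 = $122.96
Federal income tax: $4,098.57 × 0.102 = $418.05
Social Security (OASDI): annual cap $169,460.92 already reached (YTD $177,371.67), so $0.00
Dental plan: $371.89
Parking deduction: $94.29
Total deductions = $329.92 + $122.96 + $418.05 + $0.00 + $371.89 + $94.29 = $1,337.11
Net pay = $4,428.49 − $1,337.11 = $3,091.38

$3,091.38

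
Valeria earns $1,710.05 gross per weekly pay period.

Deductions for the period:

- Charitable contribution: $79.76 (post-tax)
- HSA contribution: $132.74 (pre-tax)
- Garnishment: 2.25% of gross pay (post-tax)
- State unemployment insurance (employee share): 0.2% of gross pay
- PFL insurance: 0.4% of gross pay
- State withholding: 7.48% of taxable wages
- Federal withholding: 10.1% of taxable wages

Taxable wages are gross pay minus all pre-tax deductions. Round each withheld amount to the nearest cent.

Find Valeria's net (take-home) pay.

$1,171.52

HSA contribution: $132.74
Taxable wages = $1,710.05 − $132.74 = $1,577.31
State withholding: $1,577.31 × 0.0748 = $117.98
Federal withholding: $1,577.31 × 0.101 = $159.31
PFL insurance: $1,710.05 × 0.004 = $6.84
State unemployment insurance (employee share): $1,710.05 × 0.002 = $3.42
Garnishment: $1,710.05 × 0.0225 = $38.48
Charitable contribution: $79.76
Total deductions = $132.74 + $117.98 + $159.31 + $6.84 + $3.42 + $38.48 + $79.76 = $538.53
Net pay = $1,710.05 − $538.53 = $1,171.52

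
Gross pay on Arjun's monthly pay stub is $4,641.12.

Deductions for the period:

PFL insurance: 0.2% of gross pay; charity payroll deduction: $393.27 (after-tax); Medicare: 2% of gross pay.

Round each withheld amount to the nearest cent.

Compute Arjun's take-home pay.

$4,145.75

Medicare: $4,641.12 × 0.02 = $92.82
PFL insurance: $4,641.12 × 0.002 = $9.28
Charity payroll deduction: $393.27
Total deductions = $92.82 + $9.28 + $393.27 = $495.37
Net pay = $4,641.12 − $495.37 = $4,145.75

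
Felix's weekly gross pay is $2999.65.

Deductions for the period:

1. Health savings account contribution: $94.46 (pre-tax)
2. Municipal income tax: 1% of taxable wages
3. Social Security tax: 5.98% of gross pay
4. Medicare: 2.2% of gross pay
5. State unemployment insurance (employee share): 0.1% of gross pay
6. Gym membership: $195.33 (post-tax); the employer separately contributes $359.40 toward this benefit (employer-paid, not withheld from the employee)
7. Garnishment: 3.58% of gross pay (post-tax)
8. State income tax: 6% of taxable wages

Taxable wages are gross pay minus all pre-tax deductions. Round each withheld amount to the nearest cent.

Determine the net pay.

$2150.74

Health savings account contribution: $94.46
Taxable wages = $2999.65 − $94.46 = $2905.19
State income tax: $2905.19 × 0.06 = $174.31
Municipal income tax: $2905.19 × 0.01 = $29.05
State unemployment insurance (employee share): $2999.65 × 0.001 = $3.00
Social Security tax: $2999.65 × 0.0598 = $179.38
Medicare: $2999.65 × 0.022 = $65.99
Garnishment: $2999.65 × 0.0358 = $107.39
Gym membership: $195.33
(Employer's $359.40 toward gym membership is not withheld from the employee.)
Total deductions = $94.46 + $174.31 + $29.05 + $3.00 + $179.38 + $65.99 + $107.39 + $195.33 = $848.91
Net pay = $2999.65 − $848.91 = $2150.74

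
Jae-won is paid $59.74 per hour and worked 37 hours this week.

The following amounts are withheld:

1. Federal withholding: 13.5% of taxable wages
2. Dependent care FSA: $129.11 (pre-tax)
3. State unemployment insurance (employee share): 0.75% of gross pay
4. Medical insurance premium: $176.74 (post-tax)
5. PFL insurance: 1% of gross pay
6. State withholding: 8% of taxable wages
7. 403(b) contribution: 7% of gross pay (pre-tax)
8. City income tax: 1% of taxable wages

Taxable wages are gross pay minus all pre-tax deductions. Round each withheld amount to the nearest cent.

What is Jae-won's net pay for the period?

Gross pay: 37 × $59.74 = $2,210.38
403(b) contribution: $2,210.38 × 0.07 = $154.73
Dependent care FSA: $129.11
Pre-tax total = $154.73 + $129.11 = $283.84
Taxable wages = $2,210.38 − $283.84 = $1,926.54
Federal withholding: $1,926.54 × 0.135 = $260.08
State withholding: $1,926.54 × 0.08 = $154.12
City income tax: $1,926.54 × 0.01 = $19.27
State unemployment insurance (employee share): $2,210.38 × 0.0075 = $16.58
PFL insurance: $2,210.38 × 0.01 = $22.10
Medical insurance premium: $176.74
Total deductions = $154.73 + $129.11 + $260.08 + $154.12 + $19.27 + $16.58 + $22.10 + $176.74 = $932.73
Net pay = $2,210.38 − $932.73 = $1,277.65

$1,277.65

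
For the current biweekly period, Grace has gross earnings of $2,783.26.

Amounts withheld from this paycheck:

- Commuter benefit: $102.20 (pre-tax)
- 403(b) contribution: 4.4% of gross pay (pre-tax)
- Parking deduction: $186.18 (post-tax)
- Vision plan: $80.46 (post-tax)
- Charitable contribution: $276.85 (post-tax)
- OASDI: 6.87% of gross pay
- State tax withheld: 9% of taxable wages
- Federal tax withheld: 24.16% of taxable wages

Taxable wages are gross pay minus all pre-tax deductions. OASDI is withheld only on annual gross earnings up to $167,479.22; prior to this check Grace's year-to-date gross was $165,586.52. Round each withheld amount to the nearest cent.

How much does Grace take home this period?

Commuter benefit: $102.20
403(b) contribution: $2,783.26 × 0.044 = $122.46
Pre-tax total = $102.20 + $122.46 = $224.66
Taxable wages = $2,783.26 − $224.66 = $2,558.60
State tax withheld: $2,558.60 × 0.09 = $230.27
Federal tax withheld: $2,558.60 × 0.2416 = $618.16
OASDI: only $167,479.22 − $165,586.52 = $1,892.70 of this check is subject → $1,892.70 × 0.0687 = $130.03
Parking deduction: $186.18
Vision plan: $80.46
Charitable contribution: $276.85
Total deductions = $102.20 + $122.46 + $230.27 + $618.16 + $130.03 + $186.18 + $80.46 + $276.85 = $1,746.61
Net pay = $2,783.26 − $1,746.61 = $1,036.65

$1,036.65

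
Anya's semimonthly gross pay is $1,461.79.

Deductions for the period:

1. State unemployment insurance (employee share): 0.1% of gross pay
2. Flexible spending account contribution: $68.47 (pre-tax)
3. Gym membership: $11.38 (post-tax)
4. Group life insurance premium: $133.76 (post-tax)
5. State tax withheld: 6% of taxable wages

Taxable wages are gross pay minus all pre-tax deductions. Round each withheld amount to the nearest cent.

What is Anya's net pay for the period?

$1,163.12

Flexible spending account contribution: $68.47
Taxable wages = $1,461.79 − $68.47 = $1,393.32
State tax withheld: $1,393.32 × 0.06 = $83.60
State unemployment insurance (employee share): $1,461.79 × 0.001 = $1.46
Group life insurance premium: $133.76
Gym membership: $11.38
Total deductions = $68.47 + $83.60 + $1.46 + $133.76 + $11.38 = $298.67
Net pay = $1,461.79 − $298.67 = $1,163.12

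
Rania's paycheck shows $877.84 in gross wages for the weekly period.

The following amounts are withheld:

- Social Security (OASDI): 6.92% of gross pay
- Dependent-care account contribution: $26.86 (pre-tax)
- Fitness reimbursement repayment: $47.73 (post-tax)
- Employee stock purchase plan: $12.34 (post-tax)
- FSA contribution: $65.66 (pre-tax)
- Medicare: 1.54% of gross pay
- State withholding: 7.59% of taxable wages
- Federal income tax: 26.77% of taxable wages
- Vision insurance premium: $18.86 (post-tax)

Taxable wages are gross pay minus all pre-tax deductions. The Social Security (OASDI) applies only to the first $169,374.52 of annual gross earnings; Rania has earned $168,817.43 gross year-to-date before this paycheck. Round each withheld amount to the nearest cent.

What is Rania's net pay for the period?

$384.48

Dependent-care account contribution: $26.86
FSA contribution: $65.66
Pre-tax total = $26.86 + $65.66 = $92.52
Taxable wages = $877.84 − $92.52 = $785.32
State withholding: $785.32 × 0.0759 = $59.61
Federal income tax: $785.32 × 0.2677 = $210.23
Social Security (OASDI): only $169,374.52 − $168,817.43 = $557.09 of this check is subject → $557.09 × 0.0692 = $38.55
Medicare: $877.84 × 0.0154 = $13.52
Vision insurance premium: $18.86
Fitness reimbursement repayment: $47.73
Employee stock purchase plan: $12.34
Total deductions = $26.86 + $65.66 + $59.61 + $210.23 + $38.55 + $13.52 + $18.86 + $47.73 + $12.34 = $493.36
Net pay = $877.84 − $493.36 = $384.48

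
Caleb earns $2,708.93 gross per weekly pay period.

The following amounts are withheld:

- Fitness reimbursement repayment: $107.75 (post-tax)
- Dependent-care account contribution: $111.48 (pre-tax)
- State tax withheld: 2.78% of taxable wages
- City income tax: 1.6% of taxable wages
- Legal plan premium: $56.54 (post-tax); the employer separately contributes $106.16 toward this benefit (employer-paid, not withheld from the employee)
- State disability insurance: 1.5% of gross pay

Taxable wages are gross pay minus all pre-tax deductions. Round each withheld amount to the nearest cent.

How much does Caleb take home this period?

Dependent-care account contribution: $111.48
Taxable wages = $2,708.93 − $111.48 = $2,597.45
State tax withheld: $2,597.45 × 0.0278 = $72.21
City income tax: $2,597.45 × 0.016 = $41.56
State disability insurance: $2,708.93 × 0.015 = $40.63
Fitness reimbursement repayment: $107.75
Legal plan premium: $56.54
(Employer's $106.16 toward legal plan premium is not withheld from the employee.)
Total deductions = $111.48 + $72.21 + $41.56 + $40.63 + $107.75 + $56.54 = $430.17
Net pay = $2,708.93 − $430.17 = $2,278.76

$2,278.76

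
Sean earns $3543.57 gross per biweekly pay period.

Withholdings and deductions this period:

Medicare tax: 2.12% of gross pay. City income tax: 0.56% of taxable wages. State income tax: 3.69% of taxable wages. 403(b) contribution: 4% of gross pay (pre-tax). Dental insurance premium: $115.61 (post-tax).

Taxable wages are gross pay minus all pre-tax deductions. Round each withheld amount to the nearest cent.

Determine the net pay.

$3066.52

403(b) contribution: $3543.57 × 0.04 = $141.74
Taxable wages = $3543.57 − $141.74 = $3401.83
State income tax: $3401.83 × 0.0369 = $125.53
City income tax: $3401.83 × 0.0056 = $19.05
Medicare tax: $3543.57 × 0.0212 = $75.12
Dental insurance premium: $115.61
Total deductions = $141.74 + $125.53 + $19.05 + $75.12 + $115.61 = $477.05
Net pay = $3543.57 − $477.05 = $3066.52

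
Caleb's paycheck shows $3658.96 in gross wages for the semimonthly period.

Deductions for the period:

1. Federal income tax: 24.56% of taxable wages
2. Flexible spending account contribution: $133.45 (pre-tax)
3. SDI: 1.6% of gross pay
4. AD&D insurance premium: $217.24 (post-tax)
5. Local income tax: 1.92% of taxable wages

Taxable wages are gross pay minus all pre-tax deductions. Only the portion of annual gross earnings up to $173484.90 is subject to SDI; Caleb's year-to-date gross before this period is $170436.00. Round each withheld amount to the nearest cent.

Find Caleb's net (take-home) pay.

$2325.93

Flexible spending account contribution: $133.45
Taxable wages = $3658.96 − $133.45 = $3525.51
Federal income tax: $3525.51 × 0.2456 = $865.87
Local income tax: $3525.51 × 0.0192 = $67.69
SDI: only $173484.90 − $170436.00 = $3048.90 of this check is subject → $3048.90 × 0.016 = $48.78
AD&D insurance premium: $217.24
Total deductions = $133.45 + $865.87 + $67.69 + $48.78 + $217.24 = $1333.03
Net pay = $3658.96 − $1333.03 = $2325.93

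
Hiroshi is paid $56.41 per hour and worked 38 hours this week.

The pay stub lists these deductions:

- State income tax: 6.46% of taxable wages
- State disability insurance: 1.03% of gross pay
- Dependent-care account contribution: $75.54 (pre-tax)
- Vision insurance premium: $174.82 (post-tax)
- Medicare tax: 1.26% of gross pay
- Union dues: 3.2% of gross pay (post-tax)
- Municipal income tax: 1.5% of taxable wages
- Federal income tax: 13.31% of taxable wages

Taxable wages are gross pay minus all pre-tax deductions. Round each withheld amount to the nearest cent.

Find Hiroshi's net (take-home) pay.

$1,335.66

Gross pay: 38 × $56.41 = $2,143.58
Dependent-care account contribution: $75.54
Taxable wages = $2,143.58 − $75.54 = $2,068.04
Municipal income tax: $2,068.04 × 0.015 = $31.02
Federal income tax: $2,068.04 × 0.1331 = $275.26
State income tax: $2,068.04 × 0.0646 = $133.60
State disability insurance: $2,143.58 × 0.0103 = $22.08
Medicare tax: $2,143.58 × 0.0126 = $27.01
Vision insurance premium: $174.82
Union dues: $2,143.58 × 0.032 = $68.59
Total deductions = $75.54 + $31.02 + $275.26 + $133.60 + $22.08 + $27.01 + $174.82 + $68.59 = $807.92
Net pay = $2,143.58 − $807.92 = $1,335.66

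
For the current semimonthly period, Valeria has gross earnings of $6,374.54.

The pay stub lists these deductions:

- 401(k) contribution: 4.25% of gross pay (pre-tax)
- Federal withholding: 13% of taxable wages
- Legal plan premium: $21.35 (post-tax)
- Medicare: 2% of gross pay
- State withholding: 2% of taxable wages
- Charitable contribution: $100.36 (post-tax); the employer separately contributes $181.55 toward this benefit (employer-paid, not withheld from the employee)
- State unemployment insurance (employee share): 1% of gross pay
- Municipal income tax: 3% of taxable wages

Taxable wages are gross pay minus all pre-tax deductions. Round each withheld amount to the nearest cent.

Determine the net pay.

$4,692.02

401(k) contribution: $6,374.54 × 0.0425 = $270.92
Taxable wages = $6,374.54 − $270.92 = $6,103.62
Municipal income tax: $6,103.62 × 0.03 = $183.11
Federal withholding: $6,103.62 × 0.13 = $793.47
State withholding: $6,103.62 × 0.02 = $122.07
Medicare: $6,374.54 × 0.02 = $127.49
State unemployment insurance (employee share): $6,374.54 × 0.01 = $63.75
Charitable contribution: $100.36
Legal plan premium: $21.35
(Employer's $181.55 toward charitable contribution is not withheld from the employee.)
Total deductions = $270.92 + $183.11 + $793.47 + $122.07 + $127.49 + $63.75 + $100.36 + $21.35 = $1,682.52
Net pay = $6,374.54 − $1,682.52 = $4,692.02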